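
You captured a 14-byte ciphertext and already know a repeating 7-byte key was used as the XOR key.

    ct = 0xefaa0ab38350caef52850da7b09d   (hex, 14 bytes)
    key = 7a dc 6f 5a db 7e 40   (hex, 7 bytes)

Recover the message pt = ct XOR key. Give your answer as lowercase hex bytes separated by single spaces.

The 7-byte key repeats, so the effective keystream is 7a dc 6f 5a db 7e 40 7a dc 6f 5a db 7e 40.
byte 0: ef XOR 7a = 95
byte 1: aa XOR dc = 76
byte 2: 0a XOR 6f = 65
byte 3: b3 XOR 5a = e9
byte 4: 83 XOR db = 58
byte 5: 50 XOR 7e = 2e
byte 6: ca XOR 40 = 8a
byte 7: ef XOR 7a = 95
byte 8: 52 XOR dc = 8e
byte 9: 85 XOR 6f = ea
byte 10: 0d XOR 5a = 57
byte 11: a7 XOR db = 7c
byte 12: b0 XOR 7e = ce
byte 13: 9d XOR 40 = dd

95 76 65 e9 58 2e 8a 95 8e ea 57 7c ce dd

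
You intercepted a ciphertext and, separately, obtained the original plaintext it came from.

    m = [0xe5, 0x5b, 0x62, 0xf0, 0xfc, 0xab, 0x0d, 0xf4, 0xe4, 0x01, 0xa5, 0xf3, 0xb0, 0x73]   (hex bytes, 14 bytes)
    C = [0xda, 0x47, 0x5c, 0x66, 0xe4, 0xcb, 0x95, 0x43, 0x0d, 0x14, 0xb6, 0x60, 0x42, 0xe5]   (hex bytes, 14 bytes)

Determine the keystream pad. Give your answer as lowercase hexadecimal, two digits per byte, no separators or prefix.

Since C = m ⊕ pad, XORing both sides with m gives pad = m ⊕ C.
e5 ^ da = 3f
5b ^ 47 = 1c
62 ^ 5c = 3e
f0 ^ 66 = 96
fc ^ e4 = 18
ab ^ cb = 60
0d ^ 95 = 98
f4 ^ 43 = b7
e4 ^ 0d = e9
01 ^ 14 = 15
a5 ^ b6 = 13
f3 ^ 60 = 93
b0 ^ 42 = f2
73 ^ e5 = 96

3f1c3e96186098b7e9151393f296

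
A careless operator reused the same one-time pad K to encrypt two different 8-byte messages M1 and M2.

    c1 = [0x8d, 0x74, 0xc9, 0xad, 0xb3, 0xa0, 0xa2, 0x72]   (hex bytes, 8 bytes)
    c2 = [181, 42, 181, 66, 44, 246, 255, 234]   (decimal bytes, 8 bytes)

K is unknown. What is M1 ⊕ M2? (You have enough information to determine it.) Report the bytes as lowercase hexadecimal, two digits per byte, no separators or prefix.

c1 ⊕ c2 = (M1 ⊕ K) ⊕ (M2 ⊕ K) = M1 ⊕ M2 — the shared key cancels under XOR.
byte 0: 10001101 ^ 10110101 = 00111000
byte 1: 01110100 ^ 00101010 = 01011110
byte 2: 11001001 ^ 10110101 = 01111100
byte 3: 10101101 ^ 01000010 = 11101111
byte 4: 10110011 ^ 00101100 = 10011111
byte 5: 10100000 ^ 11110110 = 01010110
byte 6: 10100010 ^ 11111111 = 01011101
byte 7: 01110010 ^ 11101010 = 10011000

385e7cef9f565d98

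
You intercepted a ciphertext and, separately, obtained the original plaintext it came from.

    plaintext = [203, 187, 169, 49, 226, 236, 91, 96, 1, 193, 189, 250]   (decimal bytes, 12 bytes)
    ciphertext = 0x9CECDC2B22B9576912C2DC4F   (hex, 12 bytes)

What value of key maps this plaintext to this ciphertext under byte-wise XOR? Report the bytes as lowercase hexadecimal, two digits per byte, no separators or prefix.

5757751ac0550c09130361b5

Since ciphertext = plaintext ⊕ key, XORing both sides with plaintext gives key = plaintext ⊕ ciphertext.
cb ^ 9c = 57
bb ^ ec = 57
a9 ^ dc = 75
31 ^ 2b = 1a
e2 ^ 22 = c0
ec ^ b9 = 55
5b ^ 57 = 0c
60 ^ 69 = 09
01 ^ 12 = 13
c1 ^ c2 = 03
bd ^ dc = 61
fa ^ 4f = b5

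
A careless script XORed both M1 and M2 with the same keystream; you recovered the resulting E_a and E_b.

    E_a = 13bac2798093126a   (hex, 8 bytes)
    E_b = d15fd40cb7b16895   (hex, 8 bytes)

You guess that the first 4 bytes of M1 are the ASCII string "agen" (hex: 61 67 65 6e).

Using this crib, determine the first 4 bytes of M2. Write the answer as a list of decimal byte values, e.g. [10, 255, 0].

[163, 130, 115, 27]

First, E_a ⊕ E_b = (M1 ⊕ K) ⊕ (M2 ⊕ K) = M1 ⊕ M2, so the key drops out. Then M2 = (M1 ⊕ M2) ⊕ M1 over the first 4 bytes.
byte 0: (13 ^ d1) ^ 61 = c2 ^ 61 = a3
byte 1: (ba ^ 5f) ^ 67 = e5 ^ 67 = 82
byte 2: (c2 ^ d4) ^ 65 = 16 ^ 65 = 73
byte 3: (79 ^ 0c) ^ 6e = 75 ^ 6e = 1b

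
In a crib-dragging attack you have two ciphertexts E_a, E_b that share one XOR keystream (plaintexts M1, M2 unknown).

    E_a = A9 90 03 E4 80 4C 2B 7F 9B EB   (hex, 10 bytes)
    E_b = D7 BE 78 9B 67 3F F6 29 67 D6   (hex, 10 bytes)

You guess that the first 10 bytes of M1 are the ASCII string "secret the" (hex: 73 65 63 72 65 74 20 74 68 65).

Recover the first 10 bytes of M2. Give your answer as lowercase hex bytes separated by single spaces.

0d 4b 18 0d 82 07 fd 22 94 58

First, E_a ⊕ E_b = (M1 ⊕ K) ⊕ (M2 ⊕ K) = M1 ⊕ M2, so the key drops out. Then M2 = (M1 ⊕ M2) ⊕ M1 over the first 10 bytes.
byte 0: (a9 ⊕ d7) ⊕ 73 = 7e ⊕ 73 = 0d
byte 1: (90 ⊕ be) ⊕ 65 = 2e ⊕ 65 = 4b
byte 2: (03 ⊕ 78) ⊕ 63 = 7b ⊕ 63 = 18
byte 3: (e4 ⊕ 9b) ⊕ 72 = 7f ⊕ 72 = 0d
byte 4: (80 ⊕ 67) ⊕ 65 = e7 ⊕ 65 = 82
byte 5: (4c ⊕ 3f) ⊕ 74 = 73 ⊕ 74 = 07
byte 6: (2b ⊕ f6) ⊕ 20 = dd ⊕ 20 = fd
byte 7: (7f ⊕ 29) ⊕ 74 = 56 ⊕ 74 = 22
byte 8: (9b ⊕ 67) ⊕ 68 = fc ⊕ 68 = 94
byte 9: (eb ⊕ d6) ⊕ 65 = 3d ⊕ 65 = 58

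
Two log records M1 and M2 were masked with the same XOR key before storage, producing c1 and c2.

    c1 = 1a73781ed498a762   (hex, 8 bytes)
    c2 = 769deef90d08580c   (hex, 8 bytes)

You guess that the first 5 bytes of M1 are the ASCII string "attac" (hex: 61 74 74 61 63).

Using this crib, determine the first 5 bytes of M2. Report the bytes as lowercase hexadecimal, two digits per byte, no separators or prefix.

First, c1 ⊕ c2 = (M1 ⊕ K) ⊕ (M2 ⊕ K) = M1 ⊕ M2, so the key drops out. Then M2 = (M1 ⊕ M2) ⊕ M1 over the first 5 bytes.
byte 0: (1a XOR 76) XOR 61 = 6c XOR 61 = 0d
byte 1: (73 XOR 9d) XOR 74 = ee XOR 74 = 9a
byte 2: (78 XOR ee) XOR 74 = 96 XOR 74 = e2
byte 3: (1e XOR f9) XOR 61 = e7 XOR 61 = 86
byte 4: (d4 XOR 0d) XOR 63 = d9 XOR 63 = ba

0d9ae286ba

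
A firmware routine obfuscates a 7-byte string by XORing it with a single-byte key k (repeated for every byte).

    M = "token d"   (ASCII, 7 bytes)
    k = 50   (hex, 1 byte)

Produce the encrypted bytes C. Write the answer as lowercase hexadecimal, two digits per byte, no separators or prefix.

The 1-byte key repeats, so the effective keystream is 50 50 50 50 50 50 50.
byte 0: 116 XOR  80 =  36
byte 1: 111 XOR  80 =  63
byte 2: 107 XOR  80 =  59
byte 3: 101 XOR  80 =  53
byte 4: 110 XOR  80 =  62
byte 5:  32 XOR  80 = 112
byte 6: 100 XOR  80 =  52

243f3b353e7034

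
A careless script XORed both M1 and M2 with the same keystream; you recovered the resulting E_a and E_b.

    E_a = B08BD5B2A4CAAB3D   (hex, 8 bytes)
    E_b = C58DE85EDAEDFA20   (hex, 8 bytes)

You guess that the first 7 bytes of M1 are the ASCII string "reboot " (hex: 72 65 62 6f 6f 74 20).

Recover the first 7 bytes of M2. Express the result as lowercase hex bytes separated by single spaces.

07 63 5f 83 11 53 71

First, E_a ⊕ E_b = (M1 ⊕ K) ⊕ (M2 ⊕ K) = M1 ⊕ M2, so the key drops out. Then M2 = (M1 ⊕ M2) ⊕ M1 over the first 7 bytes.
byte 0: (b0 XOR c5) XOR 72 = 75 XOR 72 = 07
byte 1: (8b XOR 8d) XOR 65 = 06 XOR 65 = 63
byte 2: (d5 XOR e8) XOR 62 = 3d XOR 62 = 5f
byte 3: (b2 XOR 5e) XOR 6f = ec XOR 6f = 83
byte 4: (a4 XOR da) XOR 6f = 7e XOR 6f = 11
byte 5: (ca XOR ed) XOR 74 = 27 XOR 74 = 53
byte 6: (ab XOR fa) XOR 20 = 51 XOR 20 = 71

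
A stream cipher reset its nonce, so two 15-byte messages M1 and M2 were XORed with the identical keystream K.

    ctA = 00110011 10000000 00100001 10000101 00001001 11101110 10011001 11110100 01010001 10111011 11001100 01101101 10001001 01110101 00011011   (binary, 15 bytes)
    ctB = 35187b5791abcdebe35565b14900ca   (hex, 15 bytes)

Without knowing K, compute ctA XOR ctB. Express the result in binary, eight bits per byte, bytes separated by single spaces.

ctA ⊕ ctB = (M1 ⊕ K) ⊕ (M2 ⊕ K) = M1 ⊕ M2 — the shared key cancels under XOR.
00110011 xor 00110101 = 00000110
10000000 xor 00011000 = 10011000
00100001 xor 01111011 = 01011010
10000101 xor 01010111 = 11010010
00001001 xor 10010001 = 10011000
11101110 xor 10101011 = 01000101
10011001 xor 11001101 = 01010100
11110100 xor 11101011 = 00011111
01010001 xor 11100011 = 10110010
10111011 xor 01010101 = 11101110
11001100 xor 01100101 = 10101001
01101101 xor 10110001 = 11011100
10001001 xor 01001001 = 11000000
01110101 xor 00000000 = 01110101
00011011 xor 11001010 = 11010001

00000110 10011000 01011010 11010010 10011000 01000101 01010100 00011111 10110010 11101110 10101001 11011100 11000000 01110101 11010001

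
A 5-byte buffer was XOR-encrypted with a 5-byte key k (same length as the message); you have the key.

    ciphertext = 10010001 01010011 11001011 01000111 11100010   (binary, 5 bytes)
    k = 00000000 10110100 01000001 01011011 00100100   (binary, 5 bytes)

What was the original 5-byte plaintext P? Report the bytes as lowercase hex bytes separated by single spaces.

91 e7 8a 1c c6

145 XOR   0 = 145
 83 XOR 180 = 231
203 XOR  65 = 138
 71 XOR  91 =  28
226 XOR  36 = 198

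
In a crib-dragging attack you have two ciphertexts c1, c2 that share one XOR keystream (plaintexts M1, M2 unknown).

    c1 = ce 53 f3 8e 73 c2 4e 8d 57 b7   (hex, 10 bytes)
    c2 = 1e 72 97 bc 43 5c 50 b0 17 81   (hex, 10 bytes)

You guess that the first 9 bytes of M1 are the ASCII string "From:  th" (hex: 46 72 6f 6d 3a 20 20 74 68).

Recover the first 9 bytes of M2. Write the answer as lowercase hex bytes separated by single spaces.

96 53 0b 5f 0a be 3e 49 28

First, c1 ⊕ c2 = (M1 ⊕ K) ⊕ (M2 ⊕ K) = M1 ⊕ M2, so the key drops out. Then M2 = (M1 ⊕ M2) ⊕ M1 over the first 9 bytes.
byte 0: (ce ^ 1e) ^ 46 = d0 ^ 46 = 96
byte 1: (53 ^ 72) ^ 72 = 21 ^ 72 = 53
byte 2: (f3 ^ 97) ^ 6f = 64 ^ 6f = 0b
byte 3: (8e ^ bc) ^ 6d = 32 ^ 6d = 5f
byte 4: (73 ^ 43) ^ 3a = 30 ^ 3a = 0a
byte 5: (c2 ^ 5c) ^ 20 = 9e ^ 20 = be
byte 6: (4e ^ 50) ^ 20 = 1e ^ 20 = 3e
byte 7: (8d ^ b0) ^ 74 = 3d ^ 74 = 49
byte 8: (57 ^ 17) ^ 68 = 40 ^ 68 = 28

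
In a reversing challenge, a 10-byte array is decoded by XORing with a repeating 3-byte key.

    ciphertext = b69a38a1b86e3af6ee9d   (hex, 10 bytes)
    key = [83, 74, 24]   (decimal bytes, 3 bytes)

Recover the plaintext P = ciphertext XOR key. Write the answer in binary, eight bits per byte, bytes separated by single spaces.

11100101 11010000 00100000 11110010 11110010 01110110 01101001 10111100 11110110 11001110

The 3-byte key repeats, so the effective keystream is 53 4a 18 53 4a 18 53 4a 18 53.
byte 0: 182 ^  83 = 229
byte 1: 154 ^  74 = 208
byte 2:  56 ^  24 =  32
byte 3: 161 ^  83 = 242
byte 4: 184 ^  74 = 242
byte 5: 110 ^  24 = 118
byte 6:  58 ^  83 = 105
byte 7: 246 ^  74 = 188
byte 8: 238 ^  24 = 246
byte 9: 157 ^  83 = 206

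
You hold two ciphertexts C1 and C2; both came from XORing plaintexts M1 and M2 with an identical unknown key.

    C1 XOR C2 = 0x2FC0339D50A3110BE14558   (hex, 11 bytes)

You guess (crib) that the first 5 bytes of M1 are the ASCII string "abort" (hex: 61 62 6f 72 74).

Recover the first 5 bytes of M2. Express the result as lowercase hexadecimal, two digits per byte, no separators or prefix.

Since C1 ⊕ C2 = M1 ⊕ M2, XORing with the guessed M1 bytes yields the corresponding M2 bytes: M2 = (C1 ⊕ C2) ⊕ M1.
00101111 xor 01100001 = 01001110
11000000 xor 01100010 = 10100010
00110011 xor 01101111 = 01011100
10011101 xor 01110010 = 11101111
01010000 xor 01110100 = 00100100

4ea25cef24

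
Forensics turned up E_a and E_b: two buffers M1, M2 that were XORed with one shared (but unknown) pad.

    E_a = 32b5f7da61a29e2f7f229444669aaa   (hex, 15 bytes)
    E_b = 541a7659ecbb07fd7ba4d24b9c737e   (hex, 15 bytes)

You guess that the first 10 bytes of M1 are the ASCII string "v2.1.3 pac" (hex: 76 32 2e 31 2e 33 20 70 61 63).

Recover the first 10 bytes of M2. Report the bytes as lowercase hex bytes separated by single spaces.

10 9d af b2 a3 2a b9 a2 65 e5

First, E_a ⊕ E_b = (M1 ⊕ K) ⊕ (M2 ⊕ K) = M1 ⊕ M2, so the key drops out. Then M2 = (M1 ⊕ M2) ⊕ M1 over the first 10 bytes.
byte 0: (32 XOR 54) XOR 76 = 66 XOR 76 = 10
byte 1: (b5 XOR 1a) XOR 32 = af XOR 32 = 9d
byte 2: (f7 XOR 76) XOR 2e = 81 XOR 2e = af
byte 3: (da XOR 59) XOR 31 = 83 XOR 31 = b2
byte 4: (61 XOR ec) XOR 2e = 8d XOR 2e = a3
byte 5: (a2 XOR bb) XOR 33 = 19 XOR 33 = 2a
byte 6: (9e XOR 07) XOR 20 = 99 XOR 20 = b9
byte 7: (2f XOR fd) XOR 70 = d2 XOR 70 = a2
byte 8: (7f XOR 7b) XOR 61 = 04 XOR 61 = 65
byte 9: (22 XOR a4) XOR 63 = 86 XOR 63 = e5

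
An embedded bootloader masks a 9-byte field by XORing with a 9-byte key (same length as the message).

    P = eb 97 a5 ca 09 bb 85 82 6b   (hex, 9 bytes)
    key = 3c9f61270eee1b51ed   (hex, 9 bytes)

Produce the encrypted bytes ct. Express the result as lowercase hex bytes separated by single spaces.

d7 08 c4 ed 07 55 9e d3 86

eb ^ 3c = d7
97 ^ 9f = 08
a5 ^ 61 = c4
ca ^ 27 = ed
09 ^ 0e = 07
bb ^ ee = 55
85 ^ 1b = 9e
82 ^ 51 = d3
6b ^ ed = 86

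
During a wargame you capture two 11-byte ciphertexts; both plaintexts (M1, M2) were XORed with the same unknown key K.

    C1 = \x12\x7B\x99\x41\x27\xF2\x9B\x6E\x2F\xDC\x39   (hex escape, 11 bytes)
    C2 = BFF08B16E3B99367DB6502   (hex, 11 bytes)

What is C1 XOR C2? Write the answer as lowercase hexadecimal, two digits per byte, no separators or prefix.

ad8b1257c44b0809f4b93b

C1 ⊕ C2 = (M1 ⊕ K) ⊕ (M2 ⊕ K) = M1 ⊕ M2 — the shared key cancels under XOR.
byte 0: 12 xor bf = ad
byte 1: 7b xor f0 = 8b
byte 2: 99 xor 8b = 12
byte 3: 41 xor 16 = 57
byte 4: 27 xor e3 = c4
byte 5: f2 xor b9 = 4b
byte 6: 9b xor 93 = 08
byte 7: 6e xor 67 = 09
byte 8: 2f xor db = f4
byte 9: dc xor 65 = b9
byte 10: 39 xor 02 = 3b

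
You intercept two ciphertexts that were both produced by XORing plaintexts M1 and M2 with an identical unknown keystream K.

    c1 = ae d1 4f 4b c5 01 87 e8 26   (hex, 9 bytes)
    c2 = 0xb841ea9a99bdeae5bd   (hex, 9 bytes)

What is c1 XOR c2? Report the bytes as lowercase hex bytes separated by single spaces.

c1 ⊕ c2 = (M1 ⊕ K) ⊕ (M2 ⊕ K) = M1 ⊕ M2 — the shared key cancels under XOR.
ae ⊕ b8 = 16
d1 ⊕ 41 = 90
4f ⊕ ea = a5
4b ⊕ 9a = d1
c5 ⊕ 99 = 5c
01 ⊕ bd = bc
87 ⊕ ea = 6d
e8 ⊕ e5 = 0d
26 ⊕ bd = 9b

16 90 a5 d1 5c bc 6d 0d 9b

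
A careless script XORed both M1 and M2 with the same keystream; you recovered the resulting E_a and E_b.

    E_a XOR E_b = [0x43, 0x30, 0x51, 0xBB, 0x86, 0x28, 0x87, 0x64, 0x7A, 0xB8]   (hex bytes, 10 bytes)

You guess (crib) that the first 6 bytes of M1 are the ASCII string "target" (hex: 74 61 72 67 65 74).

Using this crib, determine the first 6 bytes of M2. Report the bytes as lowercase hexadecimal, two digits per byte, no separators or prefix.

375123dce35c

Since E_a ⊕ E_b = M1 ⊕ M2, XORing with the guessed M1 bytes yields the corresponding M2 bytes: M2 = (E_a ⊕ E_b) ⊕ M1.
43 xor 74 = 37
30 xor 61 = 51
51 xor 72 = 23
bb xor 67 = dc
86 xor 65 = e3
28 xor 74 = 5c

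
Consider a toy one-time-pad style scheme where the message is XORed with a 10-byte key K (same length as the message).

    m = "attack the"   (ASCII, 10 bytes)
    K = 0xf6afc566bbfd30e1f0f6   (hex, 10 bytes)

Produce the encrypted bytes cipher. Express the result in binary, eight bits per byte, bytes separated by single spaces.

10010111 11011011 10110001 00000111 11011000 10010110 00010000 10010101 10011000 10010011

XOR is its own inverse, so applying the key byte-wise gives the result directly.
byte 0: 61 ⊕ f6 = 97
byte 1: 74 ⊕ af = db
byte 2: 74 ⊕ c5 = b1
byte 3: 61 ⊕ 66 = 07
byte 4: 63 ⊕ bb = d8
byte 5: 6b ⊕ fd = 96
byte 6: 20 ⊕ 30 = 10
byte 7: 74 ⊕ e1 = 95
byte 8: 68 ⊕ f0 = 98
byte 9: 65 ⊕ f6 = 93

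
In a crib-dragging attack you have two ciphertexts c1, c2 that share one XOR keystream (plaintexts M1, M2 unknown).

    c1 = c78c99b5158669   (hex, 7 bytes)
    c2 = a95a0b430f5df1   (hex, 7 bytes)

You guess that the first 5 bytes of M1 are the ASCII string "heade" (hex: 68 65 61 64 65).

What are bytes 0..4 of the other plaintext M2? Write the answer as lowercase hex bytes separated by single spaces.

First, c1 ⊕ c2 = (M1 ⊕ K) ⊕ (M2 ⊕ K) = M1 ⊕ M2, so the key drops out. Then M2 = (M1 ⊕ M2) ⊕ M1 over the first 5 bytes.
byte 0: (c7 xor a9) xor 68 = 6e xor 68 = 06
byte 1: (8c xor 5a) xor 65 = d6 xor 65 = b3
byte 2: (99 xor 0b) xor 61 = 92 xor 61 = f3
byte 3: (b5 xor 43) xor 64 = f6 xor 64 = 92
byte 4: (15 xor 0f) xor 65 = 1a xor 65 = 7f

06 b3 f3 92 7f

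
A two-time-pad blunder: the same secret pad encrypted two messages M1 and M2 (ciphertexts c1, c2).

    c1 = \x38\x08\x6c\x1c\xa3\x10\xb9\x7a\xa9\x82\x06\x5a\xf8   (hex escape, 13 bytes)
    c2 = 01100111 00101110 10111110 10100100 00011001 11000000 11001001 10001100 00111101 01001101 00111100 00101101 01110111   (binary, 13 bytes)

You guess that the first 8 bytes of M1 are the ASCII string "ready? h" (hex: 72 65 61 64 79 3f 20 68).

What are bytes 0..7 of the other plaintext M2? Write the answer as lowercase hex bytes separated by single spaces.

First, c1 ⊕ c2 = (M1 ⊕ K) ⊕ (M2 ⊕ K) = M1 ⊕ M2, so the key drops out. Then M2 = (M1 ⊕ M2) ⊕ M1 over the first 8 bytes.
byte 0: (38 xor 67) xor 72 = 5f xor 72 = 2d
byte 1: (08 xor 2e) xor 65 = 26 xor 65 = 43
byte 2: (6c xor be) xor 61 = d2 xor 61 = b3
byte 3: (1c xor a4) xor 64 = b8 xor 64 = dc
byte 4: (a3 xor 19) xor 79 = ba xor 79 = c3
byte 5: (10 xor c0) xor 3f = d0 xor 3f = ef
byte 6: (b9 xor c9) xor 20 = 70 xor 20 = 50
byte 7: (7a xor 8c) xor 68 = f6 xor 68 = 9e

2d 43 b3 dc c3 ef 50 9e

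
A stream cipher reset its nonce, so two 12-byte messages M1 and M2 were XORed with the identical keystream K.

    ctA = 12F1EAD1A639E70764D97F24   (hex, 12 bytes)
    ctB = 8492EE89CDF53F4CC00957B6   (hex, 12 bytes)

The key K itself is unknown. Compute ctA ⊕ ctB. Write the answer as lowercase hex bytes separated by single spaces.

ctA ⊕ ctB = (M1 ⊕ K) ⊕ (M2 ⊕ K) = M1 ⊕ M2 — the shared key cancels under XOR.
 18 ^ 132 = 150
241 ^ 146 =  99
234 ^ 238 =   4
209 ^ 137 =  88
166 ^ 205 = 107
 57 ^ 245 = 204
231 ^  63 = 216
  7 ^  76 =  75
100 ^ 192 = 164
217 ^   9 = 208
127 ^  87 =  40
 36 ^ 182 = 146

96 63 04 58 6b cc d8 4b a4 d0 28 92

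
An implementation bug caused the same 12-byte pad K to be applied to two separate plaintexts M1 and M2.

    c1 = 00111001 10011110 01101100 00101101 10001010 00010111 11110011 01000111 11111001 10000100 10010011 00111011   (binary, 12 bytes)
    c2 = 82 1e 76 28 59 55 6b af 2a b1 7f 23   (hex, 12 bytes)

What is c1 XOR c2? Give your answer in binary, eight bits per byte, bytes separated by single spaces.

c1 ⊕ c2 = (M1 ⊕ K) ⊕ (M2 ⊕ K) = M1 ⊕ M2 — the shared key cancels under XOR.
byte 0: 00111001 XOR 10000010 = 10111011
byte 1: 10011110 XOR 00011110 = 10000000
byte 2: 01101100 XOR 01110110 = 00011010
byte 3: 00101101 XOR 00101000 = 00000101
byte 4: 10001010 XOR 01011001 = 11010011
byte 5: 00010111 XOR 01010101 = 01000010
byte 6: 11110011 XOR 01101011 = 10011000
byte 7: 01000111 XOR 10101111 = 11101000
byte 8: 11111001 XOR 00101010 = 11010011
byte 9: 10000100 XOR 10110001 = 00110101
byte 10: 10010011 XOR 01111111 = 11101100
byte 11: 00111011 XOR 00100011 = 00011000

10111011 10000000 00011010 00000101 11010011 01000010 10011000 11101000 11010011 00110101 11101100 00011000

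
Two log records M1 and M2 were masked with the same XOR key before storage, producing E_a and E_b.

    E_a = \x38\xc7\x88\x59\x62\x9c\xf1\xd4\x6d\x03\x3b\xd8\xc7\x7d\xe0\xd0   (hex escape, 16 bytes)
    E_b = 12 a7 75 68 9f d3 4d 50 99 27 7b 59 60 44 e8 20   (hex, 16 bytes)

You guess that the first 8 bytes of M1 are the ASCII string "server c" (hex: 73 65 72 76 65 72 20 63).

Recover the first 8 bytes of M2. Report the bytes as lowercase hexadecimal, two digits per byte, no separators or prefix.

59058f47983d9ce7

First, E_a ⊕ E_b = (M1 ⊕ K) ⊕ (M2 ⊕ K) = M1 ⊕ M2, so the key drops out. Then M2 = (M1 ⊕ M2) ⊕ M1 over the first 8 bytes.
byte 0: (38 ^ 12) ^ 73 = 2a ^ 73 = 59
byte 1: (c7 ^ a7) ^ 65 = 60 ^ 65 = 05
byte 2: (88 ^ 75) ^ 72 = fd ^ 72 = 8f
byte 3: (59 ^ 68) ^ 76 = 31 ^ 76 = 47
byte 4: (62 ^ 9f) ^ 65 = fd ^ 65 = 98
byte 5: (9c ^ d3) ^ 72 = 4f ^ 72 = 3d
byte 6: (f1 ^ 4d) ^ 20 = bc ^ 20 = 9c
byte 7: (d4 ^ 50) ^ 63 = 84 ^ 63 = e7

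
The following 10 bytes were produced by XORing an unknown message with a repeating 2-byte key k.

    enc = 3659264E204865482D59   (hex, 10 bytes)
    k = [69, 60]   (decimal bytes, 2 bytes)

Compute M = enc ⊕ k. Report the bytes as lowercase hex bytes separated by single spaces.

73 65 63 72 65 74 20 74 68 65

The 2-byte key repeats, so the effective keystream is 45 3c 45 3c 45 3c 45 3c 45 3c.
byte 0: 00110110 ⊕ 01000101 = 01110011
byte 1: 01011001 ⊕ 00111100 = 01100101
byte 2: 00100110 ⊕ 01000101 = 01100011
byte 3: 01001110 ⊕ 00111100 = 01110010
byte 4: 00100000 ⊕ 01000101 = 01100101
byte 5: 01001000 ⊕ 00111100 = 01110100
byte 6: 01100101 ⊕ 01000101 = 00100000
byte 7: 01001000 ⊕ 00111100 = 01110100
byte 8: 00101101 ⊕ 01000101 = 01101000
byte 9: 01011001 ⊕ 00111100 = 01100101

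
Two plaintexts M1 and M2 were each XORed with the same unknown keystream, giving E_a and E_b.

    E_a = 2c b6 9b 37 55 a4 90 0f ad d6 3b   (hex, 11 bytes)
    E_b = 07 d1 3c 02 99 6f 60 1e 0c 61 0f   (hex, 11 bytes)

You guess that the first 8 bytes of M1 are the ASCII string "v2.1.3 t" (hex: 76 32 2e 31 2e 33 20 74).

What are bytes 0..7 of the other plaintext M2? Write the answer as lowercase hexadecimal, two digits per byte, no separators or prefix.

5d558904e2f8d065

First, E_a ⊕ E_b = (M1 ⊕ K) ⊕ (M2 ⊕ K) = M1 ⊕ M2, so the key drops out. Then M2 = (M1 ⊕ M2) ⊕ M1 over the first 8 bytes.
byte 0: (2c xor 07) xor 76 = 2b xor 76 = 5d
byte 1: (b6 xor d1) xor 32 = 67 xor 32 = 55
byte 2: (9b xor 3c) xor 2e = a7 xor 2e = 89
byte 3: (37 xor 02) xor 31 = 35 xor 31 = 04
byte 4: (55 xor 99) xor 2e = cc xor 2e = e2
byte 5: (a4 xor 6f) xor 33 = cb xor 33 = f8
byte 6: (90 xor 60) xor 20 = f0 xor 20 = d0
byte 7: (0f xor 1e) xor 74 = 11 xor 74 = 65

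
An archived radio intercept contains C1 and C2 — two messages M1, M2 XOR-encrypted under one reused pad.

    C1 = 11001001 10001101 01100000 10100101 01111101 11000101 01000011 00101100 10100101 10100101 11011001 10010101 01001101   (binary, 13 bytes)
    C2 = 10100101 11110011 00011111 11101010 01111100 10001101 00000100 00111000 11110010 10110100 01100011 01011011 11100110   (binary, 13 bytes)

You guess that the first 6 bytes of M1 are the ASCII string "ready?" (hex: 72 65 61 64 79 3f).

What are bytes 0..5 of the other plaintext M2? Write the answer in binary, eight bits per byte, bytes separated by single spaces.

00011110 00011011 00011110 00101011 01111000 01110111

First, C1 ⊕ C2 = (M1 ⊕ K) ⊕ (M2 ⊕ K) = M1 ⊕ M2, so the key drops out. Then M2 = (M1 ⊕ M2) ⊕ M1 over the first 6 bytes.
byte 0: (c9 ^ a5) ^ 72 = 6c ^ 72 = 1e
byte 1: (8d ^ f3) ^ 65 = 7e ^ 65 = 1b
byte 2: (60 ^ 1f) ^ 61 = 7f ^ 61 = 1e
byte 3: (a5 ^ ea) ^ 64 = 4f ^ 64 = 2b
byte 4: (7d ^ 7c) ^ 79 = 01 ^ 79 = 78
byte 5: (c5 ^ 8d) ^ 3f = 48 ^ 3f = 77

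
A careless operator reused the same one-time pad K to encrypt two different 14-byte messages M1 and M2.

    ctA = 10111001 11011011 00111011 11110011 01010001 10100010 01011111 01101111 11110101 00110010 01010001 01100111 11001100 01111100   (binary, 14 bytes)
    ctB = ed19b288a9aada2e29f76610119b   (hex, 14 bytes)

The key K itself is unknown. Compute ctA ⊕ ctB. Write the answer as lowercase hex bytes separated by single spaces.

54 c2 89 7b f8 08 85 41 dc c5 37 77 dd e7

ctA ⊕ ctB = (M1 ⊕ K) ⊕ (M2 ⊕ K) = M1 ⊕ M2 — the shared key cancels under XOR.
b9 xor ed = 54
db xor 19 = c2
3b xor b2 = 89
f3 xor 88 = 7b
51 xor a9 = f8
a2 xor aa = 08
5f xor da = 85
6f xor 2e = 41
f5 xor 29 = dc
32 xor f7 = c5
51 xor 66 = 37
67 xor 10 = 77
cc xor 11 = dd
7c xor 9b = e7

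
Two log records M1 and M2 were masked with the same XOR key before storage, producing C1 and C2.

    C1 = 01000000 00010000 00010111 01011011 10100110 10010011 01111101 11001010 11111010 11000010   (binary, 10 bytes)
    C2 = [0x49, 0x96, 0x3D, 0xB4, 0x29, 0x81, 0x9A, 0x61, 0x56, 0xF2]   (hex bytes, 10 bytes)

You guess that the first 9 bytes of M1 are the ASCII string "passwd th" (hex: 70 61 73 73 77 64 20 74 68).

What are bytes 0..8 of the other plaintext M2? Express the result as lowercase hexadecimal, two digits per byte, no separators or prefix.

First, C1 ⊕ C2 = (M1 ⊕ K) ⊕ (M2 ⊕ K) = M1 ⊕ M2, so the key drops out. Then M2 = (M1 ⊕ M2) ⊕ M1 over the first 9 bytes.
byte 0: (40 ^ 49) ^ 70 = 09 ^ 70 = 79
byte 1: (10 ^ 96) ^ 61 = 86 ^ 61 = e7
byte 2: (17 ^ 3d) ^ 73 = 2a ^ 73 = 59
byte 3: (5b ^ b4) ^ 73 = ef ^ 73 = 9c
byte 4: (a6 ^ 29) ^ 77 = 8f ^ 77 = f8
byte 5: (93 ^ 81) ^ 64 = 12 ^ 64 = 76
byte 6: (7d ^ 9a) ^ 20 = e7 ^ 20 = c7
byte 7: (ca ^ 61) ^ 74 = ab ^ 74 = df
byte 8: (fa ^ 56) ^ 68 = ac ^ 68 = c4

79e7599cf876c7dfc4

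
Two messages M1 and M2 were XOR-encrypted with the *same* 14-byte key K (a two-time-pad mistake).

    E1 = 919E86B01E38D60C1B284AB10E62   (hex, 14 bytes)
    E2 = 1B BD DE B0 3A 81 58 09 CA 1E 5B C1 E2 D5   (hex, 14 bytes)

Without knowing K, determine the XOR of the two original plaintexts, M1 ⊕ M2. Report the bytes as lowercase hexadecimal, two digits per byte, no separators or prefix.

8a23580024b98e05d1361170ecb7

E1 ⊕ E2 = (M1 ⊕ K) ⊕ (M2 ⊕ K) = M1 ⊕ M2 — the shared key cancels under XOR.
145 XOR  27 = 138
158 XOR 189 =  35
134 XOR 222 =  88
176 XOR 176 =   0
 30 XOR  58 =  36
 56 XOR 129 = 185
214 XOR  88 = 142
 12 XOR   9 =   5
 27 XOR 202 = 209
 40 XOR  30 =  54
 74 XOR  91 =  17
177 XOR 193 = 112
 14 XOR 226 = 236
 98 XOR 213 = 183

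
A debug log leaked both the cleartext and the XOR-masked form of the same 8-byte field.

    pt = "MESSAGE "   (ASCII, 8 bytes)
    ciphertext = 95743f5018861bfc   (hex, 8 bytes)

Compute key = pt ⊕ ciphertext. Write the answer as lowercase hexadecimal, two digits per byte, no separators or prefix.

d8316c0359c15edc

Since ciphertext = pt ⊕ key, XORing both sides with pt gives key = pt ⊕ ciphertext.
byte 0:  77 xor 149 = 216
byte 1:  69 xor 116 =  49
byte 2:  83 xor  63 = 108
byte 3:  83 xor  80 =   3
byte 4:  65 xor  24 =  89
byte 5:  71 xor 134 = 193
byte 6:  69 xor  27 =  94
byte 7:  32 xor 252 = 220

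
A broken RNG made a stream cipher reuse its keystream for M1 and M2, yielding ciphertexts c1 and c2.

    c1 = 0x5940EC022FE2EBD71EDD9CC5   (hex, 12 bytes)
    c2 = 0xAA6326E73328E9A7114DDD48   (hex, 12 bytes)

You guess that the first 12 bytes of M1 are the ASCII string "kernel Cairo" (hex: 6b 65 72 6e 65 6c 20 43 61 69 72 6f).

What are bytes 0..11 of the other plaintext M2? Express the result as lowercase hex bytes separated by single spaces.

First, c1 ⊕ c2 = (M1 ⊕ K) ⊕ (M2 ⊕ K) = M1 ⊕ M2, so the key drops out. Then M2 = (M1 ⊕ M2) ⊕ M1 over the first 12 bytes.
byte 0: (59 XOR aa) XOR 6b = f3 XOR 6b = 98
byte 1: (40 XOR 63) XOR 65 = 23 XOR 65 = 46
byte 2: (ec XOR 26) XOR 72 = ca XOR 72 = b8
byte 3: (02 XOR e7) XOR 6e = e5 XOR 6e = 8b
byte 4: (2f XOR 33) XOR 65 = 1c XOR 65 = 79
byte 5: (e2 XOR 28) XOR 6c = ca XOR 6c = a6
byte 6: (eb XOR e9) XOR 20 = 02 XOR 20 = 22
byte 7: (d7 XOR a7) XOR 43 = 70 XOR 43 = 33
byte 8: (1e XOR 11) XOR 61 = 0f XOR 61 = 6e
byte 9: (dd XOR 4d) XOR 69 = 90 XOR 69 = f9
byte 10: (9c XOR dd) XOR 72 = 41 XOR 72 = 33
byte 11: (c5 XOR 48) XOR 6f = 8d XOR 6f = e2

98 46 b8 8b 79 a6 22 33 6e f9 33 e2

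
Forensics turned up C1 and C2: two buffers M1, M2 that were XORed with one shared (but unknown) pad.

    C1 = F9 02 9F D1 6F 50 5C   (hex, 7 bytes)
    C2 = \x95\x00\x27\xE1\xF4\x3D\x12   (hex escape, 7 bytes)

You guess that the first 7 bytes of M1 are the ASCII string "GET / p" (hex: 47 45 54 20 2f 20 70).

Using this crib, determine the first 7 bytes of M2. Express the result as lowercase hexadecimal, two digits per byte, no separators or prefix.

2b47ec10b44d3e

First, C1 ⊕ C2 = (M1 ⊕ K) ⊕ (M2 ⊕ K) = M1 ⊕ M2, so the key drops out. Then M2 = (M1 ⊕ M2) ⊕ M1 over the first 7 bytes.
byte 0: (f9 ^ 95) ^ 47 = 6c ^ 47 = 2b
byte 1: (02 ^ 00) ^ 45 = 02 ^ 45 = 47
byte 2: (9f ^ 27) ^ 54 = b8 ^ 54 = ec
byte 3: (d1 ^ e1) ^ 20 = 30 ^ 20 = 10
byte 4: (6f ^ f4) ^ 2f = 9b ^ 2f = b4
byte 5: (50 ^ 3d) ^ 20 = 6d ^ 20 = 4d
byte 6: (5c ^ 12) ^ 70 = 4e ^ 70 = 3e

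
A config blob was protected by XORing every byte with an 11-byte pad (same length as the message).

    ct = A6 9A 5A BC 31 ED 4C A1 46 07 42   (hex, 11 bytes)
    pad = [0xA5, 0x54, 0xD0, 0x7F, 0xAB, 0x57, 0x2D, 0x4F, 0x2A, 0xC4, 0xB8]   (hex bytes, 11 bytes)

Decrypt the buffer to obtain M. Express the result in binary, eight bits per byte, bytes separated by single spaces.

00000011 11001110 10001010 11000011 10011010 10111010 01100001 11101110 01101100 11000011 11111010

XOR is its own inverse, so applying the key byte-wise gives the result directly.
byte 0: 10100110 XOR 10100101 = 00000011
byte 1: 10011010 XOR 01010100 = 11001110
byte 2: 01011010 XOR 11010000 = 10001010
byte 3: 10111100 XOR 01111111 = 11000011
byte 4: 00110001 XOR 10101011 = 10011010
byte 5: 11101101 XOR 01010111 = 10111010
byte 6: 01001100 XOR 00101101 = 01100001
byte 7: 10100001 XOR 01001111 = 11101110
byte 8: 01000110 XOR 00101010 = 01101100
byte 9: 00000111 XOR 11000100 = 11000011
byte 10: 01000010 XOR 10111000 = 11111010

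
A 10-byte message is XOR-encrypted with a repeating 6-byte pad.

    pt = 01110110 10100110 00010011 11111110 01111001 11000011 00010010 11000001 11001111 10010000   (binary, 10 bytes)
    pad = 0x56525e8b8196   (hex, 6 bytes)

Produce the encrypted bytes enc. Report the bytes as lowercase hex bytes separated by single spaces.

20 f4 4d 75 f8 55 44 93 91 1b

The 6-byte key repeats, so the effective keystream is 56 52 5e 8b 81 96 56 52 5e 8b.
byte 0: 76 ⊕ 56 = 20
byte 1: a6 ⊕ 52 = f4
byte 2: 13 ⊕ 5e = 4d
byte 3: fe ⊕ 8b = 75
byte 4: 79 ⊕ 81 = f8
byte 5: c3 ⊕ 96 = 55
byte 6: 12 ⊕ 56 = 44
byte 7: c1 ⊕ 52 = 93
byte 8: cf ⊕ 5e = 91
byte 9: 90 ⊕ 8b = 1b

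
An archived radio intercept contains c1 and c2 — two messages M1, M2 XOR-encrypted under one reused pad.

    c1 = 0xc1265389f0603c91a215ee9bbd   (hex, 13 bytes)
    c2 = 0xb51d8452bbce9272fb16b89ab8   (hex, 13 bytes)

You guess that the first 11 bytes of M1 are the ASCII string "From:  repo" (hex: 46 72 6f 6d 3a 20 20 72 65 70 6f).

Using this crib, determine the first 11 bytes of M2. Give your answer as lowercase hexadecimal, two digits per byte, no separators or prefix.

3249b8b6718e8e913c7339

First, c1 ⊕ c2 = (M1 ⊕ K) ⊕ (M2 ⊕ K) = M1 ⊕ M2, so the key drops out. Then M2 = (M1 ⊕ M2) ⊕ M1 over the first 11 bytes.
byte 0: (c1 xor b5) xor 46 = 74 xor 46 = 32
byte 1: (26 xor 1d) xor 72 = 3b xor 72 = 49
byte 2: (53 xor 84) xor 6f = d7 xor 6f = b8
byte 3: (89 xor 52) xor 6d = db xor 6d = b6
byte 4: (f0 xor bb) xor 3a = 4b xor 3a = 71
byte 5: (60 xor ce) xor 20 = ae xor 20 = 8e
byte 6: (3c xor 92) xor 20 = ae xor 20 = 8e
byte 7: (91 xor 72) xor 72 = e3 xor 72 = 91
byte 8: (a2 xor fb) xor 65 = 59 xor 65 = 3c
byte 9: (15 xor 16) xor 70 = 03 xor 70 = 73
byte 10: (ee xor b8) xor 6f = 56 xor 6f = 39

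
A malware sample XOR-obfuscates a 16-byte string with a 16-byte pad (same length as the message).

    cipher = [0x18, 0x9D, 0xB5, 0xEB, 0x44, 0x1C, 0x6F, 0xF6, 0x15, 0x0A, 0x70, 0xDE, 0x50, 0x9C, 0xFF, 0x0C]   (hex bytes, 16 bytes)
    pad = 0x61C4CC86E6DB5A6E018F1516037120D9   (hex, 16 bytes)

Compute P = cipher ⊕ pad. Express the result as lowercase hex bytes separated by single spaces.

00011000 xor 01100001 = 01111001
10011101 xor 11000100 = 01011001
10110101 xor 11001100 = 01111001
11101011 xor 10000110 = 01101101
01000100 xor 11100110 = 10100010
00011100 xor 11011011 = 11000111
01101111 xor 01011010 = 00110101
11110110 xor 01101110 = 10011000
00010101 xor 00000001 = 00010100
00001010 xor 10001111 = 10000101
01110000 xor 00010101 = 01100101
11011110 xor 00010110 = 11001000
01010000 xor 00000011 = 01010011
10011100 xor 01110001 = 11101101
11111111 xor 00100000 = 11011111
00001100 xor 11011001 = 11010101

79 59 79 6d a2 c7 35 98 14 85 65 c8 53 ed df d5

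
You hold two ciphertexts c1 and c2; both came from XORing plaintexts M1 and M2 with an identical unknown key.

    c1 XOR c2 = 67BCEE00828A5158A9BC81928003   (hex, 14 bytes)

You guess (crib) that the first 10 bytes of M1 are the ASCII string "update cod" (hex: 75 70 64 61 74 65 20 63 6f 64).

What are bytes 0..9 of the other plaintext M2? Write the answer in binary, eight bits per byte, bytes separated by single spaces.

00010010 11001100 10001010 01100001 11110110 11101111 01110001 00111011 11000110 11011000

Since c1 ⊕ c2 = M1 ⊕ M2, XORing with the guessed M1 bytes yields the corresponding M2 bytes: M2 = (c1 ⊕ c2) ⊕ M1.
byte 0: 67 ⊕ 75 = 12
byte 1: bc ⊕ 70 = cc
byte 2: ee ⊕ 64 = 8a
byte 3: 00 ⊕ 61 = 61
byte 4: 82 ⊕ 74 = f6
byte 5: 8a ⊕ 65 = ef
byte 6: 51 ⊕ 20 = 71
byte 7: 58 ⊕ 63 = 3b
byte 8: a9 ⊕ 6f = c6
byte 9: bc ⊕ 64 = d8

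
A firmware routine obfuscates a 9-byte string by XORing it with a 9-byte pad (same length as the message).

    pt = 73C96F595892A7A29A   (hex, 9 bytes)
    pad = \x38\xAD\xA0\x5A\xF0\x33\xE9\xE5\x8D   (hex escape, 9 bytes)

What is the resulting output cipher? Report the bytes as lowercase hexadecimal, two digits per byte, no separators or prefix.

4b64cf03a8a14e4717

XOR is its own inverse, so applying the key byte-wise gives the result directly.
115 xor  56 =  75
201 xor 173 = 100
111 xor 160 = 207
 89 xor  90 =   3
 88 xor 240 = 168
146 xor  51 = 161
167 xor 233 =  78
162 xor 229 =  71
154 xor 141 =  23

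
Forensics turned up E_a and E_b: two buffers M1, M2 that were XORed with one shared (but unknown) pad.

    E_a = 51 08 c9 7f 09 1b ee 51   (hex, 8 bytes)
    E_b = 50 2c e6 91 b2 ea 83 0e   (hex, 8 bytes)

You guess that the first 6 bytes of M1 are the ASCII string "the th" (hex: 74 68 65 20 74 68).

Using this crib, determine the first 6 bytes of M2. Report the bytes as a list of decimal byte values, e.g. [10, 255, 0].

[117, 76, 74, 206, 207, 153]

First, E_a ⊕ E_b = (M1 ⊕ K) ⊕ (M2 ⊕ K) = M1 ⊕ M2, so the key drops out. Then M2 = (M1 ⊕ M2) ⊕ M1 over the first 6 bytes.
byte 0: (51 ⊕ 50) ⊕ 74 = 01 ⊕ 74 = 75
byte 1: (08 ⊕ 2c) ⊕ 68 = 24 ⊕ 68 = 4c
byte 2: (c9 ⊕ e6) ⊕ 65 = 2f ⊕ 65 = 4a
byte 3: (7f ⊕ 91) ⊕ 20 = ee ⊕ 20 = ce
byte 4: (09 ⊕ b2) ⊕ 74 = bb ⊕ 74 = cf
byte 5: (1b ⊕ ea) ⊕ 68 = f1 ⊕ 68 = 99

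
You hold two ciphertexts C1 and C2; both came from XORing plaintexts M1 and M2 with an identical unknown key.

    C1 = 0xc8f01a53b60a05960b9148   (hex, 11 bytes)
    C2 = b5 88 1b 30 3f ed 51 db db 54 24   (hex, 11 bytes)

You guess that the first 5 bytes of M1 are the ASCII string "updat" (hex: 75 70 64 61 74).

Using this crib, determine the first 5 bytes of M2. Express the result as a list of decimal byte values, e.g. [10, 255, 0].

First, C1 ⊕ C2 = (M1 ⊕ K) ⊕ (M2 ⊕ K) = M1 ⊕ M2, so the key drops out. Then M2 = (M1 ⊕ M2) ⊕ M1 over the first 5 bytes.
byte 0: (c8 xor b5) xor 75 = 7d xor 75 = 08
byte 1: (f0 xor 88) xor 70 = 78 xor 70 = 08
byte 2: (1a xor 1b) xor 64 = 01 xor 64 = 65
byte 3: (53 xor 30) xor 61 = 63 xor 61 = 02
byte 4: (b6 xor 3f) xor 74 = 89 xor 74 = fd

[8, 8, 101, 2, 253]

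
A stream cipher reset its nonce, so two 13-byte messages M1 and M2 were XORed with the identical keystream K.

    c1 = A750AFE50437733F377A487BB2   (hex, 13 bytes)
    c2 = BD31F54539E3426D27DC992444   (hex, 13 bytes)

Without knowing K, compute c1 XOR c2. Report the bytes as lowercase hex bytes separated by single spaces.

1a 61 5a a0 3d d4 31 52 10 a6 d1 5f f6

c1 ⊕ c2 = (M1 ⊕ K) ⊕ (M2 ⊕ K) = M1 ⊕ M2 — the shared key cancels under XOR.
byte 0: a7 ⊕ bd = 1a
byte 1: 50 ⊕ 31 = 61
byte 2: af ⊕ f5 = 5a
byte 3: e5 ⊕ 45 = a0
byte 4: 04 ⊕ 39 = 3d
byte 5: 37 ⊕ e3 = d4
byte 6: 73 ⊕ 42 = 31
byte 7: 3f ⊕ 6d = 52
byte 8: 37 ⊕ 27 = 10
byte 9: 7a ⊕ dc = a6
byte 10: 48 ⊕ 99 = d1
byte 11: 7b ⊕ 24 = 5f
byte 12: b2 ⊕ 44 = f6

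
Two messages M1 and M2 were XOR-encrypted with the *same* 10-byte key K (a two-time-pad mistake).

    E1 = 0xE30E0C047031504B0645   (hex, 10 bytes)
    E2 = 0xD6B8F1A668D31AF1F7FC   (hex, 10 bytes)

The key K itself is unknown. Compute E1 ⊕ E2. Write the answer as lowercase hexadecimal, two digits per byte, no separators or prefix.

E1 ⊕ E2 = (M1 ⊕ K) ⊕ (M2 ⊕ K) = M1 ⊕ M2 — the shared key cancels under XOR.
byte 0: e3 XOR d6 = 35
byte 1: 0e XOR b8 = b6
byte 2: 0c XOR f1 = fd
byte 3: 04 XOR a6 = a2
byte 4: 70 XOR 68 = 18
byte 5: 31 XOR d3 = e2
byte 6: 50 XOR 1a = 4a
byte 7: 4b XOR f1 = ba
byte 8: 06 XOR f7 = f1
byte 9: 45 XOR fc = b9

35b6fda218e24abaf1b9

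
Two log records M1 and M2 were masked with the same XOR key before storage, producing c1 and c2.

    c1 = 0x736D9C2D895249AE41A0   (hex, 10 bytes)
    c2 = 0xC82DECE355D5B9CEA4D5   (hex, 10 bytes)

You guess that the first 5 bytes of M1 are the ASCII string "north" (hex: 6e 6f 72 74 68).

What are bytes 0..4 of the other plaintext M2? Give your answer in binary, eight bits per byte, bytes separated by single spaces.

First, c1 ⊕ c2 = (M1 ⊕ K) ⊕ (M2 ⊕ K) = M1 ⊕ M2, so the key drops out. Then M2 = (M1 ⊕ M2) ⊕ M1 over the first 5 bytes.
byte 0: (73 xor c8) xor 6e = bb xor 6e = d5
byte 1: (6d xor 2d) xor 6f = 40 xor 6f = 2f
byte 2: (9c xor ec) xor 72 = 70 xor 72 = 02
byte 3: (2d xor e3) xor 74 = ce xor 74 = ba
byte 4: (89 xor 55) xor 68 = dc xor 68 = b4

11010101 00101111 00000010 10111010 10110100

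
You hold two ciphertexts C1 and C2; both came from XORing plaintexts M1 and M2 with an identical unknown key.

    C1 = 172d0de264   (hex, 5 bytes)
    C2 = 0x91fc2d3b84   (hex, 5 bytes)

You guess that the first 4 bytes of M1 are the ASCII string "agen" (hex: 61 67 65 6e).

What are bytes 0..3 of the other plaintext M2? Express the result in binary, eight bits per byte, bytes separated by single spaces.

11100111 10110110 01000101 10110111

First, C1 ⊕ C2 = (M1 ⊕ K) ⊕ (M2 ⊕ K) = M1 ⊕ M2, so the key drops out. Then M2 = (M1 ⊕ M2) ⊕ M1 over the first 4 bytes.
byte 0: (17 xor 91) xor 61 = 86 xor 61 = e7
byte 1: (2d xor fc) xor 67 = d1 xor 67 = b6
byte 2: (0d xor 2d) xor 65 = 20 xor 65 = 45
byte 3: (e2 xor 3b) xor 6e = d9 xor 6e = b7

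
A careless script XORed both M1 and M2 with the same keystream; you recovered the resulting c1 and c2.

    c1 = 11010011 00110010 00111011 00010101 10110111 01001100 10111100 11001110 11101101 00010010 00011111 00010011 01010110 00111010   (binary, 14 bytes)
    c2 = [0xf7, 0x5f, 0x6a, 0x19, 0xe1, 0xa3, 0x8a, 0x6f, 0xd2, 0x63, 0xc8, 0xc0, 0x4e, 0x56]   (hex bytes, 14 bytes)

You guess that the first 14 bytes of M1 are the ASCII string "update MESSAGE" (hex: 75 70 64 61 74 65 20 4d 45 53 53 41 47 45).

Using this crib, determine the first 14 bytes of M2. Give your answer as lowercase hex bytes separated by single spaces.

First, c1 ⊕ c2 = (M1 ⊕ K) ⊕ (M2 ⊕ K) = M1 ⊕ M2, so the key drops out. Then M2 = (M1 ⊕ M2) ⊕ M1 over the first 14 bytes.
byte 0: (d3 ^ f7) ^ 75 = 24 ^ 75 = 51
byte 1: (32 ^ 5f) ^ 70 = 6d ^ 70 = 1d
byte 2: (3b ^ 6a) ^ 64 = 51 ^ 64 = 35
byte 3: (15 ^ 19) ^ 61 = 0c ^ 61 = 6d
byte 4: (b7 ^ e1) ^ 74 = 56 ^ 74 = 22
byte 5: (4c ^ a3) ^ 65 = ef ^ 65 = 8a
byte 6: (bc ^ 8a) ^ 20 = 36 ^ 20 = 16
byte 7: (ce ^ 6f) ^ 4d = a1 ^ 4d = ec
byte 8: (ed ^ d2) ^ 45 = 3f ^ 45 = 7a
byte 9: (12 ^ 63) ^ 53 = 71 ^ 53 = 22
byte 10: (1f ^ c8) ^ 53 = d7 ^ 53 = 84
byte 11: (13 ^ c0) ^ 41 = d3 ^ 41 = 92
byte 12: (56 ^ 4e) ^ 47 = 18 ^ 47 = 5f
byte 13: (3a ^ 56) ^ 45 = 6c ^ 45 = 29

51 1d 35 6d 22 8a 16 ec 7a 22 84 92 5f 29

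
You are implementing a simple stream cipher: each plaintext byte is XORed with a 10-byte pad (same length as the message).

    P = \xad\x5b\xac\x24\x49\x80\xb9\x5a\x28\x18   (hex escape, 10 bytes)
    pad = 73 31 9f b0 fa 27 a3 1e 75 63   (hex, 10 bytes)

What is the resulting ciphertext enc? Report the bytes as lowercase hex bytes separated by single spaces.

XOR is its own inverse, so applying the key byte-wise gives the result directly.
10101101 ⊕ 01110011 = 11011110
01011011 ⊕ 00110001 = 01101010
10101100 ⊕ 10011111 = 00110011
00100100 ⊕ 10110000 = 10010100
01001001 ⊕ 11111010 = 10110011
10000000 ⊕ 00100111 = 10100111
10111001 ⊕ 10100011 = 00011010
01011010 ⊕ 00011110 = 01000100
00101000 ⊕ 01110101 = 01011101
00011000 ⊕ 01100011 = 01111011

de 6a 33 94 b3 a7 1a 44 5d 7b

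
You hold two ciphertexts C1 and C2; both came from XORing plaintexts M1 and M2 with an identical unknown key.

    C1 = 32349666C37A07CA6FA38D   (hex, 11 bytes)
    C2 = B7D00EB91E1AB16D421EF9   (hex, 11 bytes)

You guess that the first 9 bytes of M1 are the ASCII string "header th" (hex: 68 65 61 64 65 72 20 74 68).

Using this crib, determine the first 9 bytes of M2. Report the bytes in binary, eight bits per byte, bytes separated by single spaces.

First, C1 ⊕ C2 = (M1 ⊕ K) ⊕ (M2 ⊕ K) = M1 ⊕ M2, so the key drops out. Then M2 = (M1 ⊕ M2) ⊕ M1 over the first 9 bytes.
byte 0: (32 XOR b7) XOR 68 = 85 XOR 68 = ed
byte 1: (34 XOR d0) XOR 65 = e4 XOR 65 = 81
byte 2: (96 XOR 0e) XOR 61 = 98 XOR 61 = f9
byte 3: (66 XOR b9) XOR 64 = df XOR 64 = bb
byte 4: (c3 XOR 1e) XOR 65 = dd XOR 65 = b8
byte 5: (7a XOR 1a) XOR 72 = 60 XOR 72 = 12
byte 6: (07 XOR b1) XOR 20 = b6 XOR 20 = 96
byte 7: (ca XOR 6d) XOR 74 = a7 XOR 74 = d3
byte 8: (6f XOR 42) XOR 68 = 2d XOR 68 = 45

11101101 10000001 11111001 10111011 10111000 00010010 10010110 11010011 01000101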